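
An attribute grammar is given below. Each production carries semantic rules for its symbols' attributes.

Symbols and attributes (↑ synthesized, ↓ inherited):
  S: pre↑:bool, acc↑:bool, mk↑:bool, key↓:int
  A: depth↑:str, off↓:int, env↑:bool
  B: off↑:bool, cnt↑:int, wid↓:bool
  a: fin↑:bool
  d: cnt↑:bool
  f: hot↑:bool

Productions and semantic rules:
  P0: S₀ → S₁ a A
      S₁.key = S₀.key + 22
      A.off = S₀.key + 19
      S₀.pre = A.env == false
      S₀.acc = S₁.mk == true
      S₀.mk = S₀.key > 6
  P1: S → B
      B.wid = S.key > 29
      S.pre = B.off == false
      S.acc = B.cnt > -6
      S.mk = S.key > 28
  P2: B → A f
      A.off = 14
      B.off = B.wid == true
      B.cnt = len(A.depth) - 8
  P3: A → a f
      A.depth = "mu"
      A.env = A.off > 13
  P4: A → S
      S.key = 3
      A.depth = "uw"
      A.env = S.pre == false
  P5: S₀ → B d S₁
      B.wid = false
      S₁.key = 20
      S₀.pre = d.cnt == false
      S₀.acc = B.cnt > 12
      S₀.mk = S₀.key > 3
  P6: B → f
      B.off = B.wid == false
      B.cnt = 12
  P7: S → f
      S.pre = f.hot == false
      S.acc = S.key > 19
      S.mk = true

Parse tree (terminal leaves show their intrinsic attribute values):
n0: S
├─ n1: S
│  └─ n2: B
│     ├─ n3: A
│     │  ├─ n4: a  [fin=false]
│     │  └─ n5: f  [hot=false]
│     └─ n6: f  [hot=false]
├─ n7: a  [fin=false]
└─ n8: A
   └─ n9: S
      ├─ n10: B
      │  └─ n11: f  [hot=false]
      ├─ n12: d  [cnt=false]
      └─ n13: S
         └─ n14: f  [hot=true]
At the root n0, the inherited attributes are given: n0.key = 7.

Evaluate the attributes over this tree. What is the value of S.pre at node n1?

true

1. n0.key = 7  [given at root]
2. n1.key = 29  [S₀.key + 22]
3. n2.wid = false  [S.key > 29]
4. n3.off = 14  [14]
5. n4.fin = false  [terminal]
6. n5.hot = false  [terminal]
7. n3.depth = "mu"  ["mu"]
8. n3.env = true  [A.off > 13]
9. n6.hot = false  [terminal]
10. n2.off = false  [B.wid == true]
11. n2.cnt = -6  [len(A.depth) - 8]
12. n1.pre = true  [B.off == false]
13. n1.acc = false  [B.cnt > -6]
14. n1.mk = true  [S.key > 28]
15. n7.fin = false  [terminal]
16. n8.off = 26  [S₀.key + 19]
17. n9.key = 3  [3]
18. n10.wid = false  [false]
19. n11.hot = false  [terminal]
20. n10.off = true  [B.wid == false]
21. n10.cnt = 12  [12]
22. n12.cnt = false  [terminal]
23. n13.key = 20  [20]
24. n14.hot = true  [terminal]
25. n13.pre = false  [f.hot == false]
26. n13.acc = true  [S.key > 19]
27. n13.mk = true  [true]
28. n9.pre = true  [d.cnt == false]
29. n9.acc = false  [B.cnt > 12]
30. n9.mk = false  [S₀.key > 3]
31. n8.depth = "uw"  ["uw"]
32. n8.env = false  [S.pre == false]
33. n0.pre = true  [A.env == false]
34. n0.acc = true  [S₁.mk == true]
35. n0.mk = true  [S₀.key > 6]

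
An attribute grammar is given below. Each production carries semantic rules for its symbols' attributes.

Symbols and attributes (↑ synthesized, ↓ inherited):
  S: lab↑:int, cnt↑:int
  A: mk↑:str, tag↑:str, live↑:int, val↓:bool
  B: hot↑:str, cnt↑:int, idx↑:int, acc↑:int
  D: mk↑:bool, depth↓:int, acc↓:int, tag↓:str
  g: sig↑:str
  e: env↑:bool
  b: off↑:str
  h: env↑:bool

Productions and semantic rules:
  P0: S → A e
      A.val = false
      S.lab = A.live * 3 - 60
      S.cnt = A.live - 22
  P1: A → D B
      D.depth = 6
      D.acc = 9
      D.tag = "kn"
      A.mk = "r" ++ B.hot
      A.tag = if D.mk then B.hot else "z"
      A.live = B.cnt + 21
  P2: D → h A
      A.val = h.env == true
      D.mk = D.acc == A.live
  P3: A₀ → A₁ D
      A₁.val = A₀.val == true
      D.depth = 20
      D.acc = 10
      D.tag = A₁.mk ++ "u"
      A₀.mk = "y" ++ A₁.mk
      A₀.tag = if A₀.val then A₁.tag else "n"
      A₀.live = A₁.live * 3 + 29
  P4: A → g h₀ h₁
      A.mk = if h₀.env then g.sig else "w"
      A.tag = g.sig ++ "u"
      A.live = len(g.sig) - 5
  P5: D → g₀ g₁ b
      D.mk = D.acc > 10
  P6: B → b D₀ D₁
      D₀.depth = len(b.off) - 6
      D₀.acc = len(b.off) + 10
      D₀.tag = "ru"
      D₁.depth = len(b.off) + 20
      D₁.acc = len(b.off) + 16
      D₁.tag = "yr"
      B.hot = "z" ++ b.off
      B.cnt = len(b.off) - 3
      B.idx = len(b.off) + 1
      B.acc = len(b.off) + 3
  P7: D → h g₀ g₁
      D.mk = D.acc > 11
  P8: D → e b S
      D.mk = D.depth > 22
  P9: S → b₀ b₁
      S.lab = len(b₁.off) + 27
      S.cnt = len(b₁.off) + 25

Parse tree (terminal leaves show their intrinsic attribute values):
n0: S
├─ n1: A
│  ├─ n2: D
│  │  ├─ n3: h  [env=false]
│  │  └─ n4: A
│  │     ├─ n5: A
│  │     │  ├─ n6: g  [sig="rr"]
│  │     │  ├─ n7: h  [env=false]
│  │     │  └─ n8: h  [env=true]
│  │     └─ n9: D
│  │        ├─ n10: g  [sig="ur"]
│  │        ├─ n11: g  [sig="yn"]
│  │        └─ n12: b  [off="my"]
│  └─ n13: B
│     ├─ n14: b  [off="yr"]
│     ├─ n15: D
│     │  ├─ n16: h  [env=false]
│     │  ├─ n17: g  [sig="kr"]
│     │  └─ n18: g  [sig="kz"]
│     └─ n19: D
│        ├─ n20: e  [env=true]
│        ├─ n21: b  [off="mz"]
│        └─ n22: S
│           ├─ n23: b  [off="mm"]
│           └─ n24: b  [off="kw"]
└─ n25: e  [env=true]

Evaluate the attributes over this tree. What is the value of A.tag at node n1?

1. n1.val = false  [false]
2. n2.depth = 6  [6]
3. n2.acc = 9  [9]
4. n2.tag = "kn"  ["kn"]
5. n3.env = false  [terminal]
6. n4.val = false  [h.env == true]
7. n5.val = false  [A₀.val == true]
8. n6.sig = "rr"  [terminal]
9. n7.env = false  [terminal]
10. n8.env = true  [terminal]
11. n5.mk = "w"  [if h₀.env then g.sig else "w"]
12. n5.tag = "rru"  [g.sig ++ "u"]
13. n5.live = -3  [len(g.sig) - 5]
14. n9.depth = 20  [20]
15. n9.acc = 10  [10]
16. n9.tag = "wu"  [A₁.mk ++ "u"]
17. n10.sig = "ur"  [terminal]
18. n11.sig = "yn"  [terminal]
19. n12.off = "my"  [terminal]
20. n9.mk = false  [D.acc > 10]
21. n4.mk = "yw"  ["y" ++ A₁.mk]
22. n4.tag = "n"  [if A₀.val then A₁.tag else "n"]
23. n4.live = 20  [A₁.live * 3 + 29]
24. n2.mk = false  [D.acc == A.live]
25. n14.off = "yr"  [terminal]
26. n15.depth = -4  [len(b.off) - 6]
27. n15.acc = 12  [len(b.off) + 10]
28. n15.tag = "ru"  ["ru"]
29. n16.env = false  [terminal]
30. n17.sig = "kr"  [terminal]
31. n18.sig = "kz"  [terminal]
32. n15.mk = true  [D.acc > 11]
33. n19.depth = 22  [len(b.off) + 20]
34. n19.acc = 18  [len(b.off) + 16]
35. n19.tag = "yr"  ["yr"]
36. n20.env = true  [terminal]
37. n21.off = "mz"  [terminal]
38. n23.off = "mm"  [terminal]
39. n24.off = "kw"  [terminal]
40. n22.lab = 29  [len(b₁.off) + 27]
41. n22.cnt = 27  [len(b₁.off) + 25]
42. n19.mk = false  [D.depth > 22]
43. n13.hot = "zyr"  ["z" ++ b.off]
44. n13.cnt = -1  [len(b.off) - 3]
45. n13.idx = 3  [len(b.off) + 1]
46. n13.acc = 5  [len(b.off) + 3]
47. n1.mk = "rzyr"  ["r" ++ B.hot]
48. n1.tag = "z"  [if D.mk then B.hot else "z"]
49. n1.live = 20  [B.cnt + 21]
50. n25.env = true  [terminal]
51. n0.lab = 0  [A.live * 3 - 60]
52. n0.cnt = -2  [A.live - 22]

"z"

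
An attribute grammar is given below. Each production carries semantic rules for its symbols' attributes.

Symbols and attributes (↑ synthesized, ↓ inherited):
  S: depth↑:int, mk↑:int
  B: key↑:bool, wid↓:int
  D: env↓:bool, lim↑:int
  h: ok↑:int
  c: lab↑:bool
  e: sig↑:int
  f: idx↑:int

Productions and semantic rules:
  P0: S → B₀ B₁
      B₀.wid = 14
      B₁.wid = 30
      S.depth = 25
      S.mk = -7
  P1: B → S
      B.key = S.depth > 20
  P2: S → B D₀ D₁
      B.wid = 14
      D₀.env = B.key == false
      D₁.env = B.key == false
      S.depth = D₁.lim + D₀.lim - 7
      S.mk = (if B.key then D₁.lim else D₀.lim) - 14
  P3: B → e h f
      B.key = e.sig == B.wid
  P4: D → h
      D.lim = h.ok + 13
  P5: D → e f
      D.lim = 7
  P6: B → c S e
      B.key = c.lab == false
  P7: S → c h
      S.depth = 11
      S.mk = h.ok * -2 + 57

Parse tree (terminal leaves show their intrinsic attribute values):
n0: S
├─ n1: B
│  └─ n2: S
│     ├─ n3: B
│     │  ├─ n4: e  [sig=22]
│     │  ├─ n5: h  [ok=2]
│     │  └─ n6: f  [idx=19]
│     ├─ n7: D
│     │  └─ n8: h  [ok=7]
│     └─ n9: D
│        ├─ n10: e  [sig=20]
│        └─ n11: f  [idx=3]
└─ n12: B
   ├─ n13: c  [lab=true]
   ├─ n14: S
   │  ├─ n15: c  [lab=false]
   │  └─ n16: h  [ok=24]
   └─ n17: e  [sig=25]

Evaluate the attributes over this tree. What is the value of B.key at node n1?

false

1. n1.wid = 14  [14]
2. n3.wid = 14  [14]
3. n4.sig = 22  [terminal]
4. n5.ok = 2  [terminal]
5. n6.idx = 19  [terminal]
6. n3.key = false  [e.sig == B.wid]
7. n7.env = true  [B.key == false]
8. n8.ok = 7  [terminal]
9. n7.lim = 20  [h.ok + 13]
10. n9.env = true  [B.key == false]
11. n10.sig = 20  [terminal]
12. n11.idx = 3  [terminal]
13. n9.lim = 7  [7]
14. n2.depth = 20  [D₁.lim + D₀.lim - 7]
15. n2.mk = 6  [(if B.key then D₁.lim else D₀.lim) - 14]
16. n1.key = false  [S.depth > 20]
17. n12.wid = 30  [30]
18. n13.lab = true  [terminal]
19. n15.lab = false  [terminal]
20. n16.ok = 24  [terminal]
21. n14.depth = 11  [11]
22. n14.mk = 9  [h.ok * -2 + 57]
23. n17.sig = 25  [terminal]
24. n12.key = false  [c.lab == false]
25. n0.depth = 25  [25]
26. n0.mk = -7  [-7]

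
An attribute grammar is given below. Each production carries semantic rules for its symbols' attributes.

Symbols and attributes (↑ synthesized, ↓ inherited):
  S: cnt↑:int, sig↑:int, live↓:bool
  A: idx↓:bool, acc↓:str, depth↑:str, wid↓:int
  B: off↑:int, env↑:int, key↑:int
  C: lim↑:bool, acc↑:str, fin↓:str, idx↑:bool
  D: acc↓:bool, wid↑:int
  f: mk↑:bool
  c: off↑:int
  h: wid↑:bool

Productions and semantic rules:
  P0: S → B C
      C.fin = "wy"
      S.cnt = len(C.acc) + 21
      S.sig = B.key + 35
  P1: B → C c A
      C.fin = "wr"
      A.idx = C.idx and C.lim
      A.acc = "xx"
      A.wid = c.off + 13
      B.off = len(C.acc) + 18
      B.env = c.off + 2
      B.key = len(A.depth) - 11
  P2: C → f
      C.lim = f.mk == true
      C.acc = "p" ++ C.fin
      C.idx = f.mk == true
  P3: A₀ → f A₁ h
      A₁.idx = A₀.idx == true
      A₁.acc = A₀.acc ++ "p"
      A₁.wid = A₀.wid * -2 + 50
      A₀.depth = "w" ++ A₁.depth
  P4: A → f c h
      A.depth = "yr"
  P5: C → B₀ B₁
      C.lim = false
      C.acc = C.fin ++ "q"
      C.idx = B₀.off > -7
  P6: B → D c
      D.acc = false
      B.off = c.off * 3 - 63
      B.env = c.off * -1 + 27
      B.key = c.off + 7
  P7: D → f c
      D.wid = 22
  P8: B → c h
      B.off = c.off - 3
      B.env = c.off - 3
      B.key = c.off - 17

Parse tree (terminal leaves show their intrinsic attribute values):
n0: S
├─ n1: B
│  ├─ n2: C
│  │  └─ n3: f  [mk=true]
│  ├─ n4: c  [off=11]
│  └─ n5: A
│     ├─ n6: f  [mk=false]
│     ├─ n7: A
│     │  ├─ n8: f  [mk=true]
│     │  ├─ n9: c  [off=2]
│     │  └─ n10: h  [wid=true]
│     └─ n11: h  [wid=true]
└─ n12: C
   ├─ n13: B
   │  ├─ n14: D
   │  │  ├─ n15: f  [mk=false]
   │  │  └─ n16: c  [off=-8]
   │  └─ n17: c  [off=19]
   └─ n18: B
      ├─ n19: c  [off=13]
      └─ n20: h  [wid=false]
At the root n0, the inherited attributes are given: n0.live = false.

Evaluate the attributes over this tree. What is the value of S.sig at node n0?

27

1. n0.live = false  [given at root]
2. n2.fin = "wr"  ["wr"]
3. n3.mk = true  [terminal]
4. n2.lim = true  [f.mk == true]
5. n2.acc = "pwr"  ["p" ++ C.fin]
6. n2.idx = true  [f.mk == true]
7. n4.off = 11  [terminal]
8. n5.idx = true  [C.idx and C.lim]
9. n5.acc = "xx"  ["xx"]
10. n5.wid = 24  [c.off + 13]
11. n6.mk = false  [terminal]
12. n7.idx = true  [A₀.idx == true]
13. n7.acc = "xxp"  [A₀.acc ++ "p"]
14. n7.wid = 2  [A₀.wid * -2 + 50]
15. n8.mk = true  [terminal]
16. n9.off = 2  [terminal]
17. n10.wid = true  [terminal]
18. n7.depth = "yr"  ["yr"]
19. n11.wid = true  [terminal]
20. n5.depth = "wyr"  ["w" ++ A₁.depth]
21. n1.off = 21  [len(C.acc) + 18]
22. n1.env = 13  [c.off + 2]
23. n1.key = -8  [len(A.depth) - 11]
24. n12.fin = "wy"  ["wy"]
25. n14.acc = false  [false]
26. n15.mk = false  [terminal]
27. n16.off = -8  [terminal]
28. n14.wid = 22  [22]
29. n17.off = 19  [terminal]
30. n13.off = -6  [c.off * 3 - 63]
31. n13.env = 8  [c.off * -1 + 27]
32. n13.key = 26  [c.off + 7]
33. n19.off = 13  [terminal]
34. n20.wid = false  [terminal]
35. n18.off = 10  [c.off - 3]
36. n18.env = 10  [c.off - 3]
37. n18.key = -4  [c.off - 17]
38. n12.lim = false  [false]
39. n12.acc = "wyq"  [C.fin ++ "q"]
40. n12.idx = true  [B₀.off > -7]
41. n0.cnt = 24  [len(C.acc) + 21]
42. n0.sig = 27  [B.key + 35]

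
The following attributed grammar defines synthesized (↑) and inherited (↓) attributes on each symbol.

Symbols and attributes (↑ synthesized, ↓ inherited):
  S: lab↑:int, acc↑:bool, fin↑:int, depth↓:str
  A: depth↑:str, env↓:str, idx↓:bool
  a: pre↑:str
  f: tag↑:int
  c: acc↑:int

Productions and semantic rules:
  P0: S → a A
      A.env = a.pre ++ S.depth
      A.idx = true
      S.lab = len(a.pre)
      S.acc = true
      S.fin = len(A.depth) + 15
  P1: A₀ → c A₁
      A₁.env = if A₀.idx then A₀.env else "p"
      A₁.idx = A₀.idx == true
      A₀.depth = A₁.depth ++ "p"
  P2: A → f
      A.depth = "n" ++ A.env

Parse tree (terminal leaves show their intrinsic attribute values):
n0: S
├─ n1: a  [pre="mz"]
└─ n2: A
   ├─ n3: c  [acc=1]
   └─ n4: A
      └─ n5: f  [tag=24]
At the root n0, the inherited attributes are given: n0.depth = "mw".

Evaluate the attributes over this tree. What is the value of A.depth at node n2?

"nmzmwp"

1. n0.depth = "mw"  [given at root]
2. n1.pre = "mz"  [terminal]
3. n2.env = "mzmw"  [a.pre ++ S.depth]
4. n2.idx = true  [true]
5. n3.acc = 1  [terminal]
6. n4.env = "mzmw"  [if A₀.idx then A₀.env else "p"]
7. n4.idx = true  [A₀.idx == true]
8. n5.tag = 24  [terminal]
9. n4.depth = "nmzmw"  ["n" ++ A.env]
10. n2.depth = "nmzmwp"  [A₁.depth ++ "p"]
11. n0.lab = 2  [len(a.pre)]
12. n0.acc = true  [true]
13. n0.fin = 21  [len(A.depth) + 15]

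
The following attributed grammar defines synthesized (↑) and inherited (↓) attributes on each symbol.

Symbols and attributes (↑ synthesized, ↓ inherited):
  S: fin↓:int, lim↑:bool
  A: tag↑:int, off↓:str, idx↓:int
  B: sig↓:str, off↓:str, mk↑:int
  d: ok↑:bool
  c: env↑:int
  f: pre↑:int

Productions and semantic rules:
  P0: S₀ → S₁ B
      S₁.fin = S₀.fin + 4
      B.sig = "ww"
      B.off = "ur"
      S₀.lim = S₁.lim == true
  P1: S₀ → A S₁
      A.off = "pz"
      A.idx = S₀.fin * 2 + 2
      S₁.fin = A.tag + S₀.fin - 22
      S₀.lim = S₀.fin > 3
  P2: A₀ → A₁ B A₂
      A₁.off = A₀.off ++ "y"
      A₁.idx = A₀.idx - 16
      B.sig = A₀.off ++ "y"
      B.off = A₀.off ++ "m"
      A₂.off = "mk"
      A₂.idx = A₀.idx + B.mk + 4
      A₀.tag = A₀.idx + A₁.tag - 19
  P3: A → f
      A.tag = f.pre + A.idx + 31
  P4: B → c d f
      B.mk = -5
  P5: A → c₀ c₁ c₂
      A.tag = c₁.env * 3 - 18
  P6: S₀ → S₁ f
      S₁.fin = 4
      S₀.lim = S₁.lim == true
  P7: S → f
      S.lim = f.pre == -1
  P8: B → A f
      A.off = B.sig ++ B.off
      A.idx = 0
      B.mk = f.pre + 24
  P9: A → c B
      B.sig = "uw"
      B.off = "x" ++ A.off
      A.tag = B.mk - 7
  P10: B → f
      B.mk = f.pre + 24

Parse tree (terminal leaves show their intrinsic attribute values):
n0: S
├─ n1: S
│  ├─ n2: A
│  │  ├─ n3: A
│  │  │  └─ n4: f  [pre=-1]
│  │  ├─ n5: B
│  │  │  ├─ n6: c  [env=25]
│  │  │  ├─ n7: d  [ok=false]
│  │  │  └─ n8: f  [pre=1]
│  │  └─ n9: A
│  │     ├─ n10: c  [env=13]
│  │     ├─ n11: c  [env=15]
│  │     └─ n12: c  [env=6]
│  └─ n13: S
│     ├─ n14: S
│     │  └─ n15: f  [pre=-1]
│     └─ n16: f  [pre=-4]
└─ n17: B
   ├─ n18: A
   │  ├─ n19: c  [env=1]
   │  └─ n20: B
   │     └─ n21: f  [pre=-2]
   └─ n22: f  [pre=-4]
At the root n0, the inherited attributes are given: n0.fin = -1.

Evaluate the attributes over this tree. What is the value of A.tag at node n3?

22

1. n0.fin = -1  [given at root]
2. n1.fin = 3  [S₀.fin + 4]
3. n2.off = "pz"  ["pz"]
4. n2.idx = 8  [S₀.fin * 2 + 2]
5. n3.off = "pzy"  [A₀.off ++ "y"]
6. n3.idx = -8  [A₀.idx - 16]
7. n4.pre = -1  [terminal]
8. n3.tag = 22  [f.pre + A.idx + 31]
9. n5.sig = "pzy"  [A₀.off ++ "y"]
10. n5.off = "pzm"  [A₀.off ++ "m"]
11. n6.env = 25  [terminal]
12. n7.ok = false  [terminal]
13. n8.pre = 1  [terminal]
14. n5.mk = -5  [-5]
15. n9.off = "mk"  ["mk"]
16. n9.idx = 7  [A₀.idx + B.mk + 4]
17. n10.env = 13  [terminal]
18. n11.env = 15  [terminal]
19. n12.env = 6  [terminal]
20. n9.tag = 27  [c₁.env * 3 - 18]
21. n2.tag = 11  [A₀.idx + A₁.tag - 19]
22. n13.fin = -8  [A.tag + S₀.fin - 22]
23. n14.fin = 4  [4]
24. n15.pre = -1  [terminal]
25. n14.lim = true  [f.pre == -1]
26. n16.pre = -4  [terminal]
27. n13.lim = true  [S₁.lim == true]
28. n1.lim = false  [S₀.fin > 3]
29. n17.sig = "ww"  ["ww"]
30. n17.off = "ur"  ["ur"]
31. n18.off = "wwur"  [B.sig ++ B.off]
32. n18.idx = 0  [0]
33. n19.env = 1  [terminal]
34. n20.sig = "uw"  ["uw"]
35. n20.off = "xwwur"  ["x" ++ A.off]
36. n21.pre = -2  [terminal]
37. n20.mk = 22  [f.pre + 24]
38. n18.tag = 15  [B.mk - 7]
39. n22.pre = -4  [terminal]
40. n17.mk = 20  [f.pre + 24]
41. n0.lim = false  [S₁.lim == true]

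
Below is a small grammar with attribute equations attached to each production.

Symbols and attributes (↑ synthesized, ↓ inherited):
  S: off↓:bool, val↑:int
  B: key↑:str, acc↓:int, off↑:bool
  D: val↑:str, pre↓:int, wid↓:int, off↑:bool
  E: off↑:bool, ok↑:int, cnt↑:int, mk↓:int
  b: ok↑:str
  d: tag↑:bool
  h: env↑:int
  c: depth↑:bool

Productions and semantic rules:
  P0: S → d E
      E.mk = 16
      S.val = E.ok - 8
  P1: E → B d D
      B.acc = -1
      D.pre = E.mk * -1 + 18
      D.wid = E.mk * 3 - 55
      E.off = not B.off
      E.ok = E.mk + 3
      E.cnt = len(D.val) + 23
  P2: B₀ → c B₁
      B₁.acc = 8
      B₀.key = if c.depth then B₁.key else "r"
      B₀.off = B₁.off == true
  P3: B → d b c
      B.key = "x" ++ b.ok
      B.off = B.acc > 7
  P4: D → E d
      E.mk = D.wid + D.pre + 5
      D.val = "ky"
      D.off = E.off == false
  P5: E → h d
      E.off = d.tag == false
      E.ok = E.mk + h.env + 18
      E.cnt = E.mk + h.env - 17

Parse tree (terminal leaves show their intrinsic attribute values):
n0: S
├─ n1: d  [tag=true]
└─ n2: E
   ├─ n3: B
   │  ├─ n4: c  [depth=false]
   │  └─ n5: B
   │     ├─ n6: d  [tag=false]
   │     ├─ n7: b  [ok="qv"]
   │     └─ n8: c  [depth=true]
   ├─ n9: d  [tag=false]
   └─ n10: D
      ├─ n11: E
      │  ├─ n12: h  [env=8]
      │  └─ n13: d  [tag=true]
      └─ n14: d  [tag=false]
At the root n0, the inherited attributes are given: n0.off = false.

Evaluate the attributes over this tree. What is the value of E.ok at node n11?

26

1. n0.off = false  [given at root]
2. n1.tag = true  [terminal]
3. n2.mk = 16  [16]
4. n3.acc = -1  [-1]
5. n4.depth = false  [terminal]
6. n5.acc = 8  [8]
7. n6.tag = false  [terminal]
8. n7.ok = "qv"  [terminal]
9. n8.depth = true  [terminal]
10. n5.key = "xqv"  ["x" ++ b.ok]
11. n5.off = true  [B.acc > 7]
12. n3.key = "r"  [if c.depth then B₁.key else "r"]
13. n3.off = true  [B₁.off == true]
14. n9.tag = false  [terminal]
15. n10.pre = 2  [E.mk * -1 + 18]
16. n10.wid = -7  [E.mk * 3 - 55]
17. n11.mk = 0  [D.wid + D.pre + 5]
18. n12.env = 8  [terminal]
19. n13.tag = true  [terminal]
20. n11.off = false  [d.tag == false]
21. n11.ok = 26  [E.mk + h.env + 18]
22. n11.cnt = -9  [E.mk + h.env - 17]
23. n14.tag = false  [terminal]
24. n10.val = "ky"  ["ky"]
25. n10.off = true  [E.off == false]
26. n2.off = false  [not B.off]
27. n2.ok = 19  [E.mk + 3]
28. n2.cnt = 25  [len(D.val) + 23]
29. n0.val = 11  [E.ok - 8]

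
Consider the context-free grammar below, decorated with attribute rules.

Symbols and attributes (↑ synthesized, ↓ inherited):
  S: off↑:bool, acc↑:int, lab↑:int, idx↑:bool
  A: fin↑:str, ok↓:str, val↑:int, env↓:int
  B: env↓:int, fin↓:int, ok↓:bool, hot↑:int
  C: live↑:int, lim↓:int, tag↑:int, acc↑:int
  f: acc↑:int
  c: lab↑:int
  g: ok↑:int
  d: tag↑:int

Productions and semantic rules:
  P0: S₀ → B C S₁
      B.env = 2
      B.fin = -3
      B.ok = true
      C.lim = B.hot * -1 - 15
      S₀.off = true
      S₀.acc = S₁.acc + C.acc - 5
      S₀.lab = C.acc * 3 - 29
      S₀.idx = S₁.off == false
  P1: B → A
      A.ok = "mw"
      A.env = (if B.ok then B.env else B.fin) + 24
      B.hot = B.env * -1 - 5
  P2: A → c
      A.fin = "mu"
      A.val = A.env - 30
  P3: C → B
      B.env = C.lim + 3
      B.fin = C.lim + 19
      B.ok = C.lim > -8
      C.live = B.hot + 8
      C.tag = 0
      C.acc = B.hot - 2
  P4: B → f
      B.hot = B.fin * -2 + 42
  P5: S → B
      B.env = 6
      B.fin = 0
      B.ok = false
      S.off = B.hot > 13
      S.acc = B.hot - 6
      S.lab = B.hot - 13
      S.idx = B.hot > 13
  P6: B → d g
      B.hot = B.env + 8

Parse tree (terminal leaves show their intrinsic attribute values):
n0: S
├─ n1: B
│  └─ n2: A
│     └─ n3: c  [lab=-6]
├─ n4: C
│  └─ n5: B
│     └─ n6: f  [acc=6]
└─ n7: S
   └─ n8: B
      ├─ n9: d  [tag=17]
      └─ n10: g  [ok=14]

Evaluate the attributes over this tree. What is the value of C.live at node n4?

1. n1.env = 2  [2]
2. n1.fin = -3  [-3]
3. n1.ok = true  [true]
4. n2.ok = "mw"  ["mw"]
5. n2.env = 26  [(if B.ok then B.env else B.fin) + 24]
6. n3.lab = -6  [terminal]
7. n2.fin = "mu"  ["mu"]
8. n2.val = -4  [A.env - 30]
9. n1.hot = -7  [B.env * -1 - 5]
10. n4.lim = -8  [B.hot * -1 - 15]
11. n5.env = -5  [C.lim + 3]
12. n5.fin = 11  [C.lim + 19]
13. n5.ok = false  [C.lim > -8]
14. n6.acc = 6  [terminal]
15. n5.hot = 20  [B.fin * -2 + 42]
16. n4.live = 28  [B.hot + 8]
17. n4.tag = 0  [0]
18. n4.acc = 18  [B.hot - 2]
19. n8.env = 6  [6]
20. n8.fin = 0  [0]
21. n8.ok = false  [false]
22. n9.tag = 17  [terminal]
23. n10.ok = 14  [terminal]
24. n8.hot = 14  [B.env + 8]
25. n7.off = true  [B.hot > 13]
26. n7.acc = 8  [B.hot - 6]
27. n7.lab = 1  [B.hot - 13]
28. n7.idx = true  [B.hot > 13]
29. n0.off = true  [true]
30. n0.acc = 21  [S₁.acc + C.acc - 5]
31. n0.lab = 25  [C.acc * 3 - 29]
32. n0.idx = false  [S₁.off == false]

28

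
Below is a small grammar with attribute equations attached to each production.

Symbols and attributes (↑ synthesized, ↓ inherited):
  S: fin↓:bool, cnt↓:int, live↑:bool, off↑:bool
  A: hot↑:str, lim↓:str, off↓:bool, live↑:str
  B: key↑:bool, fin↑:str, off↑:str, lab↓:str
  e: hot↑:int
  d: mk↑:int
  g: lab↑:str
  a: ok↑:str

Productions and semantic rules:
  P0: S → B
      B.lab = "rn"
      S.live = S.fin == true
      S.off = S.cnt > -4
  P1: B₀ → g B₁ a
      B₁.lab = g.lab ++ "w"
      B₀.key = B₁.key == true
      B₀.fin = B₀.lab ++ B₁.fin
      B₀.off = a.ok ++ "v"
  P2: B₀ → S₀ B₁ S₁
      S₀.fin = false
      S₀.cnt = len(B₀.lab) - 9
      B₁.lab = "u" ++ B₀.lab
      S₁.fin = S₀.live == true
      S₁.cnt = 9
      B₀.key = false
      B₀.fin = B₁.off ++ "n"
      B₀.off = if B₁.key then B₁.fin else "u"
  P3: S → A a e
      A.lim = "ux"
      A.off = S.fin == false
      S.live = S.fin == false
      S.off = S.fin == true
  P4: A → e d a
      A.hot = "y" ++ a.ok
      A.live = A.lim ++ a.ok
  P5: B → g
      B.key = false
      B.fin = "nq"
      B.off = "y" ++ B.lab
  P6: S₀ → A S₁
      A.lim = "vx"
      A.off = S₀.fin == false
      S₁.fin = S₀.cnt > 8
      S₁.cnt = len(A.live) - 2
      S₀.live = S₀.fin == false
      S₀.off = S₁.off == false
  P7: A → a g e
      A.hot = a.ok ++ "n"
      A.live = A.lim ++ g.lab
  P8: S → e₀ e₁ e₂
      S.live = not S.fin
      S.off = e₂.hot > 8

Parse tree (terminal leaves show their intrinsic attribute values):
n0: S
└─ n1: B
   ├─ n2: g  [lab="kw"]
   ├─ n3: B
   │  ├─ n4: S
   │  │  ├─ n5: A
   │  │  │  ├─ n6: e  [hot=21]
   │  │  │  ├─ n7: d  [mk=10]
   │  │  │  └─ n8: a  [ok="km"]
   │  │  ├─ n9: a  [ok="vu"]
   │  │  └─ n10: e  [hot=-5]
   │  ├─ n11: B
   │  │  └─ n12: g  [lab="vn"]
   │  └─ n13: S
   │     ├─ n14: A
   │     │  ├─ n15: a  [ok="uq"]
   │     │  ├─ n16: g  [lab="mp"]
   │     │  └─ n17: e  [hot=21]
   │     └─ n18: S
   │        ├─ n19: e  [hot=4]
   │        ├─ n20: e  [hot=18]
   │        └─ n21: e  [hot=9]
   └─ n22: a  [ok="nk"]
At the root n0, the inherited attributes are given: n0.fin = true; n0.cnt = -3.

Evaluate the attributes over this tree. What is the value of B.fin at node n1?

1. n0.fin = true  [given at root]
2. n0.cnt = -3  [given at root]
3. n1.lab = "rn"  ["rn"]
4. n2.lab = "kw"  [terminal]
5. n3.lab = "kww"  [g.lab ++ "w"]
6. n4.fin = false  [false]
7. n4.cnt = -6  [len(B₀.lab) - 9]
8. n5.lim = "ux"  ["ux"]
9. n5.off = true  [S.fin == false]
10. n6.hot = 21  [terminal]
11. n7.mk = 10  [terminal]
12. n8.ok = "km"  [terminal]
13. n5.hot = "ykm"  ["y" ++ a.ok]
14. n5.live = "uxkm"  [A.lim ++ a.ok]
15. n9.ok = "vu"  [terminal]
16. n10.hot = -5  [terminal]
17. n4.live = true  [S.fin == false]
18. n4.off = false  [S.fin == true]
19. n11.lab = "ukww"  ["u" ++ B₀.lab]
20. n12.lab = "vn"  [terminal]
21. n11.key = false  [false]
22. n11.fin = "nq"  ["nq"]
23. n11.off = "yukww"  ["y" ++ B.lab]
24. n13.fin = true  [S₀.live == true]
25. n13.cnt = 9  [9]
26. n14.lim = "vx"  ["vx"]
27. n14.off = false  [S₀.fin == false]
28. n15.ok = "uq"  [terminal]
29. n16.lab = "mp"  [terminal]
30. n17.hot = 21  [terminal]
31. n14.hot = "uqn"  [a.ok ++ "n"]
32. n14.live = "vxmp"  [A.lim ++ g.lab]
33. n18.fin = true  [S₀.cnt > 8]
34. n18.cnt = 2  [len(A.live) - 2]
35. n19.hot = 4  [terminal]
36. n20.hot = 18  [terminal]
37. n21.hot = 9  [terminal]
38. n18.live = false  [not S.fin]
39. n18.off = true  [e₂.hot > 8]
40. n13.live = false  [S₀.fin == false]
41. n13.off = false  [S₁.off == false]
42. n3.key = false  [false]
43. n3.fin = "yukwwn"  [B₁.off ++ "n"]
44. n3.off = "u"  [if B₁.key then B₁.fin else "u"]
45. n22.ok = "nk"  [terminal]
46. n1.key = false  [B₁.key == true]
47. n1.fin = "rnyukwwn"  [B₀.lab ++ B₁.fin]
48. n1.off = "nkv"  [a.ok ++ "v"]
49. n0.live = true  [S.fin == true]
50. n0.off = true  [S.cnt > -4]

"rnyukwwn"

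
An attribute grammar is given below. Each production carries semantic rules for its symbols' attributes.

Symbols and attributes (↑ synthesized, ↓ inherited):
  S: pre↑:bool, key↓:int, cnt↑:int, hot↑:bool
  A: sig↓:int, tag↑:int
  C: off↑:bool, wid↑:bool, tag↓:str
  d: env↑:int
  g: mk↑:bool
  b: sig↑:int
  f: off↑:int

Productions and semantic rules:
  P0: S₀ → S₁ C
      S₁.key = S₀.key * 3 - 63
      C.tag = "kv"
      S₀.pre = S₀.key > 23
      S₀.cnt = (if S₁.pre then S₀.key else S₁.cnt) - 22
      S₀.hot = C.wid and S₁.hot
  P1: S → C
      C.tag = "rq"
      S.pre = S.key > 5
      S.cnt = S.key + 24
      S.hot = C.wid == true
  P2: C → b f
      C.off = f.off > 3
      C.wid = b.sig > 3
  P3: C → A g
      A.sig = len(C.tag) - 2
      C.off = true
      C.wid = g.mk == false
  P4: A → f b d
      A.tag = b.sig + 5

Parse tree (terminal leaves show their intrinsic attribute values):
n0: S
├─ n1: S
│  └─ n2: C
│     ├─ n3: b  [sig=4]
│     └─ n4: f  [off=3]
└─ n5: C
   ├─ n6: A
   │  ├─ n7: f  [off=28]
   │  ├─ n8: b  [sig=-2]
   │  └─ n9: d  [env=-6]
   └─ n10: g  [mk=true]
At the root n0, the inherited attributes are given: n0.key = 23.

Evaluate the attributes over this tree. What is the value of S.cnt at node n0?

1

1. n0.key = 23  [given at root]
2. n1.key = 6  [S₀.key * 3 - 63]
3. n2.tag = "rq"  ["rq"]
4. n3.sig = 4  [terminal]
5. n4.off = 3  [terminal]
6. n2.off = false  [f.off > 3]
7. n2.wid = true  [b.sig > 3]
8. n1.pre = true  [S.key > 5]
9. n1.cnt = 30  [S.key + 24]
10. n1.hot = true  [C.wid == true]
11. n5.tag = "kv"  ["kv"]
12. n6.sig = 0  [len(C.tag) - 2]
13. n7.off = 28  [terminal]
14. n8.sig = -2  [terminal]
15. n9.env = -6  [terminal]
16. n6.tag = 3  [b.sig + 5]
17. n10.mk = true  [terminal]
18. n5.off = true  [true]
19. n5.wid = false  [g.mk == false]
20. n0.pre = false  [S₀.key > 23]
21. n0.cnt = 1  [(if S₁.pre then S₀.key else S₁.cnt) - 22]
22. n0.hot = false  [C.wid and S₁.hot]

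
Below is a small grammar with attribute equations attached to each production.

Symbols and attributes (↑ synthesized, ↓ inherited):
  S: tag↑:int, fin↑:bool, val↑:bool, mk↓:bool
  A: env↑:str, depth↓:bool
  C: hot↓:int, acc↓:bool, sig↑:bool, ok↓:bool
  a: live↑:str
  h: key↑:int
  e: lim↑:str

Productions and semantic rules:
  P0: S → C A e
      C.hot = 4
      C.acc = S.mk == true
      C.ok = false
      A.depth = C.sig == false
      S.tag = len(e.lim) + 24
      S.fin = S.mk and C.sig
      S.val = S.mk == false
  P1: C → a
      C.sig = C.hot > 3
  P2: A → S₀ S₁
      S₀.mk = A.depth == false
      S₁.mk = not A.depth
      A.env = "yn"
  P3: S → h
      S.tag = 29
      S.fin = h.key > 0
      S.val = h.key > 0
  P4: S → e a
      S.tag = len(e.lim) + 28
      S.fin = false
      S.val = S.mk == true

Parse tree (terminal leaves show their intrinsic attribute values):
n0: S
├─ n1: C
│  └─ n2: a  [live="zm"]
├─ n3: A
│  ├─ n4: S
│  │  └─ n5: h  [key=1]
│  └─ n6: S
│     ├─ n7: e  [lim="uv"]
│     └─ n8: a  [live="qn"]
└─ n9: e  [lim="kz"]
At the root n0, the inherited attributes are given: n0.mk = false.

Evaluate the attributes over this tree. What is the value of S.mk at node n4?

true

1. n0.mk = false  [given at root]
2. n1.hot = 4  [4]
3. n1.acc = false  [S.mk == true]
4. n1.ok = false  [false]
5. n2.live = "zm"  [terminal]
6. n1.sig = true  [C.hot > 3]
7. n3.depth = false  [C.sig == false]
8. n4.mk = true  [A.depth == false]
9. n5.key = 1  [terminal]
10. n4.tag = 29  [29]
11. n4.fin = true  [h.key > 0]
12. n4.val = true  [h.key > 0]
13. n6.mk = true  [not A.depth]
14. n7.lim = "uv"  [terminal]
15. n8.live = "qn"  [terminal]
16. n6.tag = 30  [len(e.lim) + 28]
17. n6.fin = false  [false]
18. n6.val = true  [S.mk == true]
19. n3.env = "yn"  ["yn"]
20. n9.lim = "kz"  [terminal]
21. n0.tag = 26  [len(e.lim) + 24]
22. n0.fin = false  [S.mk and C.sig]
23. n0.val = true  [S.mk == false]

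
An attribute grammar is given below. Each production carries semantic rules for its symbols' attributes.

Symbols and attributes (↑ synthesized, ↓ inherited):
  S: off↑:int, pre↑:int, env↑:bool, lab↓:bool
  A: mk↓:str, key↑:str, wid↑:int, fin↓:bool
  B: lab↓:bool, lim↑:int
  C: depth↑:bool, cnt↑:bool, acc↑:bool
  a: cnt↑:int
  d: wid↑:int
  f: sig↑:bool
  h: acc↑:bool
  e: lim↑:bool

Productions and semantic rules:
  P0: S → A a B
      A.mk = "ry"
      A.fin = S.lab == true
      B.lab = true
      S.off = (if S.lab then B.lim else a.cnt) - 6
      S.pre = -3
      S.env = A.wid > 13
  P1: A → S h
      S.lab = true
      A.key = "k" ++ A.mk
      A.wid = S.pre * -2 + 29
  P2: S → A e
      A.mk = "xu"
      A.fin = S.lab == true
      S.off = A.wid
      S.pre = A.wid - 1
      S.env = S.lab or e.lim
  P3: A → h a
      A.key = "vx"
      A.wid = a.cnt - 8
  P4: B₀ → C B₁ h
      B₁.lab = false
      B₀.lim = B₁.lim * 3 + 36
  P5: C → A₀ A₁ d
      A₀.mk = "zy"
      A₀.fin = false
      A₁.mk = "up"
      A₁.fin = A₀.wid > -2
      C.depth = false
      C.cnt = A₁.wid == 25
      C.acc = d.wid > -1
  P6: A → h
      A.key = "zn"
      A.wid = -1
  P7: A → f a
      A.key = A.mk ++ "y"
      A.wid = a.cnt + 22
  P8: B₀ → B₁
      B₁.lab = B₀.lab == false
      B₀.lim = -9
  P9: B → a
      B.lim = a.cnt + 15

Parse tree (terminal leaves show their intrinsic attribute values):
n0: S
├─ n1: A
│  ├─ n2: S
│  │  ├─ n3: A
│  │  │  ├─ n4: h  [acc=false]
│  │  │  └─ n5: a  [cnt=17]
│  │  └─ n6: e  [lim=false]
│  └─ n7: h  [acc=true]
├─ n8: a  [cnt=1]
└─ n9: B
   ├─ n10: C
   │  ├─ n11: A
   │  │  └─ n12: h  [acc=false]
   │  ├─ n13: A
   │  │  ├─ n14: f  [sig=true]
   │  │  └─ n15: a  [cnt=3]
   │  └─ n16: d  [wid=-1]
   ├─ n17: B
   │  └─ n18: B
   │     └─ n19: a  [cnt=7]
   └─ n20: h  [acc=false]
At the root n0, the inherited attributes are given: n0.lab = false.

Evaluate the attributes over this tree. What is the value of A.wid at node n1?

13

1. n0.lab = false  [given at root]
2. n1.mk = "ry"  ["ry"]
3. n1.fin = false  [S.lab == true]
4. n2.lab = true  [true]
5. n3.mk = "xu"  ["xu"]
6. n3.fin = true  [S.lab == true]
7. n4.acc = false  [terminal]
8. n5.cnt = 17  [terminal]
9. n3.key = "vx"  ["vx"]
10. n3.wid = 9  [a.cnt - 8]
11. n6.lim = false  [terminal]
12. n2.off = 9  [A.wid]
13. n2.pre = 8  [A.wid - 1]
14. n2.env = true  [S.lab or e.lim]
15. n7.acc = true  [terminal]
16. n1.key = "kry"  ["k" ++ A.mk]
17. n1.wid = 13  [S.pre * -2 + 29]
18. n8.cnt = 1  [terminal]
19. n9.lab = true  [true]
20. n11.mk = "zy"  ["zy"]
21. n11.fin = false  [false]
22. n12.acc = false  [terminal]
23. n11.key = "zn"  ["zn"]
24. n11.wid = -1  [-1]
25. n13.mk = "up"  ["up"]
26. n13.fin = true  [A₀.wid > -2]
27. n14.sig = true  [terminal]
28. n15.cnt = 3  [terminal]
29. n13.key = "upy"  [A.mk ++ "y"]
30. n13.wid = 25  [a.cnt + 22]
31. n16.wid = -1  [terminal]
32. n10.depth = false  [false]
33. n10.cnt = true  [A₁.wid == 25]
34. n10.acc = false  [d.wid > -1]
35. n17.lab = false  [false]
36. n18.lab = true  [B₀.lab == false]
37. n19.cnt = 7  [terminal]
38. n18.lim = 22  [a.cnt + 15]
39. n17.lim = -9  [-9]
40. n20.acc = false  [terminal]
41. n9.lim = 9  [B₁.lim * 3 + 36]
42. n0.off = -5  [(if S.lab then B.lim else a.cnt) - 6]
43. n0.pre = -3  [-3]
44. n0.env = false  [A.wid > 13]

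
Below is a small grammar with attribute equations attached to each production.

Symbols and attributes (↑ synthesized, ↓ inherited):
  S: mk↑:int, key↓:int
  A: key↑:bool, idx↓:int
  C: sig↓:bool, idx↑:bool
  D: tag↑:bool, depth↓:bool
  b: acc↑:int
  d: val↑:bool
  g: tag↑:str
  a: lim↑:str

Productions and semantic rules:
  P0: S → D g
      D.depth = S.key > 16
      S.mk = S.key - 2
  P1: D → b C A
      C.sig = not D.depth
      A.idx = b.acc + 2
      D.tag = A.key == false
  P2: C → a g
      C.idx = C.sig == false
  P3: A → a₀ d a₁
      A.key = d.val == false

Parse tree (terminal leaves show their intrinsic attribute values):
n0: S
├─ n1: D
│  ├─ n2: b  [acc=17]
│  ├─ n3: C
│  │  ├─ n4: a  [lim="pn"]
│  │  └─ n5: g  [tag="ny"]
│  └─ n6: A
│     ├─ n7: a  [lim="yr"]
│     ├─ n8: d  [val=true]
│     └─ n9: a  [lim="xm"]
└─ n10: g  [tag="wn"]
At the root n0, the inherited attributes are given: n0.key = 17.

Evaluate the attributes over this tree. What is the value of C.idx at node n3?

true

1. n0.key = 17  [given at root]
2. n1.depth = true  [S.key > 16]
3. n2.acc = 17  [terminal]
4. n3.sig = false  [not D.depth]
5. n4.lim = "pn"  [terminal]
6. n5.tag = "ny"  [terminal]
7. n3.idx = true  [C.sig == false]
8. n6.idx = 19  [b.acc + 2]
9. n7.lim = "yr"  [terminal]
10. n8.val = true  [terminal]
11. n9.lim = "xm"  [terminal]
12. n6.key = false  [d.val == false]
13. n1.tag = true  [A.key == false]
14. n10.tag = "wn"  [terminal]
15. n0.mk = 15  [S.key - 2]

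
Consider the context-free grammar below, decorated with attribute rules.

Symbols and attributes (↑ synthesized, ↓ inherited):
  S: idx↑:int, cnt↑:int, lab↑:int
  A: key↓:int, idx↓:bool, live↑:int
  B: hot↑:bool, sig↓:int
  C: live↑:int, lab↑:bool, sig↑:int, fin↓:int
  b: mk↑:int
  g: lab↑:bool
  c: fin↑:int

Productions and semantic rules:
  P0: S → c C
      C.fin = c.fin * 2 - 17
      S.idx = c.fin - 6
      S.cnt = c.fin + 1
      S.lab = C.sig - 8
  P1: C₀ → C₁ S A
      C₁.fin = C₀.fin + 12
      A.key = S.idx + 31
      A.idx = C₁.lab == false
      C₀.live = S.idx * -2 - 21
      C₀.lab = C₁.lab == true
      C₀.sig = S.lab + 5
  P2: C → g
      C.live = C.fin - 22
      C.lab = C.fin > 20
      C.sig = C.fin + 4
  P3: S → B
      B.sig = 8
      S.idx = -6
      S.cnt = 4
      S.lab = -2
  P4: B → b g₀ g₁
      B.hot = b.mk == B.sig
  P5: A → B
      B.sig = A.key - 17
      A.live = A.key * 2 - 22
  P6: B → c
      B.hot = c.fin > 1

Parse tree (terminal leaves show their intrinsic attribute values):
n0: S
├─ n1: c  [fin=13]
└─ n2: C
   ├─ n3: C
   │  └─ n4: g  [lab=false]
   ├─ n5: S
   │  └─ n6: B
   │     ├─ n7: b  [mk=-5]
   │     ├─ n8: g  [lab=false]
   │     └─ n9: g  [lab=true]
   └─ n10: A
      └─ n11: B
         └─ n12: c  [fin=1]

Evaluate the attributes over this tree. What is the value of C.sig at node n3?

25

1. n1.fin = 13  [terminal]
2. n2.fin = 9  [c.fin * 2 - 17]
3. n3.fin = 21  [C₀.fin + 12]
4. n4.lab = false  [terminal]
5. n3.live = -1  [C.fin - 22]
6. n3.lab = true  [C.fin > 20]
7. n3.sig = 25  [C.fin + 4]
8. n6.sig = 8  [8]
9. n7.mk = -5  [terminal]
10. n8.lab = false  [terminal]
11. n9.lab = true  [terminal]
12. n6.hot = false  [b.mk == B.sig]
13. n5.idx = -6  [-6]
14. n5.cnt = 4  [4]
15. n5.lab = -2  [-2]
16. n10.key = 25  [S.idx + 31]
17. n10.idx = false  [C₁.lab == false]
18. n11.sig = 8  [A.key - 17]
19. n12.fin = 1  [terminal]
20. n11.hot = false  [c.fin > 1]
21. n10.live = 28  [A.key * 2 - 22]
22. n2.live = -9  [S.idx * -2 - 21]
23. n2.lab = true  [C₁.lab == true]
24. n2.sig = 3  [S.lab + 5]
25. n0.idx = 7  [c.fin - 6]
26. n0.cnt = 14  [c.fin + 1]
27. n0.lab = -5  [C.sig - 8]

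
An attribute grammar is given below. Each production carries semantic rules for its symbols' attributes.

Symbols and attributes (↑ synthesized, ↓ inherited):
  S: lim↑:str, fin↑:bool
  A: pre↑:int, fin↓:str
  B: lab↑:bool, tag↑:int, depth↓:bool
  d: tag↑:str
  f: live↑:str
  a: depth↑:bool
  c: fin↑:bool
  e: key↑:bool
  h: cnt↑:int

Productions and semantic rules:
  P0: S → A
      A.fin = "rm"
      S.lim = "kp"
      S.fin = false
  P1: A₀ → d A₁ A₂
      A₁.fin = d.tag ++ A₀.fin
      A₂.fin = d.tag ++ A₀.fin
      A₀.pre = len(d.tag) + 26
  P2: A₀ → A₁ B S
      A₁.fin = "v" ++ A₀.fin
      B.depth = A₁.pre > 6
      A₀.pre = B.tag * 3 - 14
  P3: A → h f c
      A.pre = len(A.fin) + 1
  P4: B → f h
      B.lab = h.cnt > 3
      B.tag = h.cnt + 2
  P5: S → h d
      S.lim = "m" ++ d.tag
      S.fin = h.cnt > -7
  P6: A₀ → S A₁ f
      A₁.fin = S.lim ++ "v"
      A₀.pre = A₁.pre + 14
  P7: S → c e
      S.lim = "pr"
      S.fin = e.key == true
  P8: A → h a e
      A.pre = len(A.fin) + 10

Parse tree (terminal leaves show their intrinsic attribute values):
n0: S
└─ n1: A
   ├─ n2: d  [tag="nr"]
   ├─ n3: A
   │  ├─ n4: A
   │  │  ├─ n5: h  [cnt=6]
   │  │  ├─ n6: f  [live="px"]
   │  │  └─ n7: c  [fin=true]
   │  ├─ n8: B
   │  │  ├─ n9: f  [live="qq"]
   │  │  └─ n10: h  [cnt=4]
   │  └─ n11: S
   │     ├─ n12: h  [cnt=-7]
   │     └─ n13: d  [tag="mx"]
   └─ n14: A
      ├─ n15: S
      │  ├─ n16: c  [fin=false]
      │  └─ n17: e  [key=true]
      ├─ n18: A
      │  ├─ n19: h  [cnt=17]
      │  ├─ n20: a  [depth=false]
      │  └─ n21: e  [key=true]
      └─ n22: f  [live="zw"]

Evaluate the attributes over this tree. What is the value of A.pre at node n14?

1. n1.fin = "rm"  ["rm"]
2. n2.tag = "nr"  [terminal]
3. n3.fin = "nrrm"  [d.tag ++ A₀.fin]
4. n4.fin = "vnrrm"  ["v" ++ A₀.fin]
5. n5.cnt = 6  [terminal]
6. n6.live = "px"  [terminal]
7. n7.fin = true  [terminal]
8. n4.pre = 6  [len(A.fin) + 1]
9. n8.depth = false  [A₁.pre > 6]
10. n9.live = "qq"  [terminal]
11. n10.cnt = 4  [terminal]
12. n8.lab = true  [h.cnt > 3]
13. n8.tag = 6  [h.cnt + 2]
14. n12.cnt = -7  [terminal]
15. n13.tag = "mx"  [terminal]
16. n11.lim = "mmx"  ["m" ++ d.tag]
17. n11.fin = false  [h.cnt > -7]
18. n3.pre = 4  [B.tag * 3 - 14]
19. n14.fin = "nrrm"  [d.tag ++ A₀.fin]
20. n16.fin = false  [terminal]
21. n17.key = true  [terminal]
22. n15.lim = "pr"  ["pr"]
23. n15.fin = true  [e.key == true]
24. n18.fin = "prv"  [S.lim ++ "v"]
25. n19.cnt = 17  [terminal]
26. n20.depth = false  [terminal]
27. n21.key = true  [terminal]
28. n18.pre = 13  [len(A.fin) + 10]
29. n22.live = "zw"  [terminal]
30. n14.pre = 27  [A₁.pre + 14]
31. n1.pre = 28  [len(d.tag) + 26]
32. n0.lim = "kp"  ["kp"]
33. n0.fin = false  [false]

27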